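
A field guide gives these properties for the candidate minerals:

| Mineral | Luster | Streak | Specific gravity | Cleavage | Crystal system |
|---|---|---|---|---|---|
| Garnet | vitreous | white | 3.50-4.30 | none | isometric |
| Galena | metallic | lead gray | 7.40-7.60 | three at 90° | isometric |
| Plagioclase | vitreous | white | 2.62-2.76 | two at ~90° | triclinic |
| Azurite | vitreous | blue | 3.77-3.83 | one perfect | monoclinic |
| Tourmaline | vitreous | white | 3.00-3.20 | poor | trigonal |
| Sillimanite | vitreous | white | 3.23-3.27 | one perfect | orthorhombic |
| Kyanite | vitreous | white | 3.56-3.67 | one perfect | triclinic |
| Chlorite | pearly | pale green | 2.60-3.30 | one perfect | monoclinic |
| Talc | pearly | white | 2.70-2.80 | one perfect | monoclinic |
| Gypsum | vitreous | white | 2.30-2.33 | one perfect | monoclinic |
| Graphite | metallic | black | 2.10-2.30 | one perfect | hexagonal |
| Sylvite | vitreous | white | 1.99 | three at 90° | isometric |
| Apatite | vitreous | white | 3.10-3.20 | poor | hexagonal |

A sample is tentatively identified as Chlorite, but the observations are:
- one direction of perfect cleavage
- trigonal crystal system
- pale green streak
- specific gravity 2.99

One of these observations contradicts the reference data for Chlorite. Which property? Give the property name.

One direction of perfect cleavage: Chlorite has cleavage one perfect — consistent.
Trigonal crystal system: Chlorite has monoclinic system — does not match.
Pale green streak: Chlorite has pale green streak — consistent.
Specific gravity 2.99: Chlorite has SG 2.60-3.30 — consistent.
The crystal system is the one property that does not fit.

crystal system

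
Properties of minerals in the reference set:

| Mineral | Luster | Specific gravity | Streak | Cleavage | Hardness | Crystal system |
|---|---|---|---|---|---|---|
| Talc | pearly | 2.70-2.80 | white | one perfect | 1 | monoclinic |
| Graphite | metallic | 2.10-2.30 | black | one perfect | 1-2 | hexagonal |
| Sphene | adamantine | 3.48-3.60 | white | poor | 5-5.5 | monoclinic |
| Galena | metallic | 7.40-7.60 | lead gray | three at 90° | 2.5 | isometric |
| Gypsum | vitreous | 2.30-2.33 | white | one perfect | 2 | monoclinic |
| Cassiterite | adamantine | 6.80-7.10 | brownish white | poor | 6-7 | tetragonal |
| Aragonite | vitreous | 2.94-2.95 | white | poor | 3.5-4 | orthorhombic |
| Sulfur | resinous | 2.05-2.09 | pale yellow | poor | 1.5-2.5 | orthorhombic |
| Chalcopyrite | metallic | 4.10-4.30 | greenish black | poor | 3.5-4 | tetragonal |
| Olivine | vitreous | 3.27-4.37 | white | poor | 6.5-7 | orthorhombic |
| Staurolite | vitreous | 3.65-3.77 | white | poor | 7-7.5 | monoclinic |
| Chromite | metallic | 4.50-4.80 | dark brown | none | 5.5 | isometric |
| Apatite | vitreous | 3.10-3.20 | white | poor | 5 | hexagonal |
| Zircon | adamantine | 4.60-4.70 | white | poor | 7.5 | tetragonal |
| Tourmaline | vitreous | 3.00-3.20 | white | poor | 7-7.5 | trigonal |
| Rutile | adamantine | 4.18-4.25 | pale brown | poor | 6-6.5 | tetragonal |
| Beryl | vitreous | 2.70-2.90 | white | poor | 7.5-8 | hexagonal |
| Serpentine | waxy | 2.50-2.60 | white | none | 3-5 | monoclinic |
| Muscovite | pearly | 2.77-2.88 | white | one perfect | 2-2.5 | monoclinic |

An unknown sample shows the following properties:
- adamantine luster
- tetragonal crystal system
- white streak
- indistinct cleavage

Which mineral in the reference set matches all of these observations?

Zircon

Adamantine luster — Sphene, Cassiterite, Zircon, Rutile remain.
Tetragonal crystal system eliminates Sphene.
White streak — only Zircon remains.
Indistinct cleavage — no further eliminations.
Only Zircon satisfies all observations.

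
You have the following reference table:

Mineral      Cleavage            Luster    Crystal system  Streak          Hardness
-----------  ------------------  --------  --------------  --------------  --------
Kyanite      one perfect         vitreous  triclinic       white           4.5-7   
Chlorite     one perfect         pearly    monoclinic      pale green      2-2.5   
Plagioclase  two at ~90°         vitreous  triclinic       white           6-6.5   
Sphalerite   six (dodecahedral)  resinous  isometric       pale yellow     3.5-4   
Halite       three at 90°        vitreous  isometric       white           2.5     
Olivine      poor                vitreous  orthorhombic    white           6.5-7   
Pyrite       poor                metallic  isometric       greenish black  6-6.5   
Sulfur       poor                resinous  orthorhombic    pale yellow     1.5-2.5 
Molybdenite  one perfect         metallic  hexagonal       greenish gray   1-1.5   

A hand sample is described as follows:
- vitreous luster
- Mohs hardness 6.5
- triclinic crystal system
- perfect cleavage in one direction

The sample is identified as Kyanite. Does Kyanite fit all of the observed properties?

Vitreous luster — agrees with Kyanite (vitreous luster).
Mohs hardness 6.5 — agrees with Kyanite (hardness 4.5-7).
Triclinic crystal system — agrees with Kyanite (triclinic system).
Perfect cleavage in one direction — agrees with Kyanite (cleavage one perfect).
All observations are consistent with the tabulated values for Kyanite.

Yes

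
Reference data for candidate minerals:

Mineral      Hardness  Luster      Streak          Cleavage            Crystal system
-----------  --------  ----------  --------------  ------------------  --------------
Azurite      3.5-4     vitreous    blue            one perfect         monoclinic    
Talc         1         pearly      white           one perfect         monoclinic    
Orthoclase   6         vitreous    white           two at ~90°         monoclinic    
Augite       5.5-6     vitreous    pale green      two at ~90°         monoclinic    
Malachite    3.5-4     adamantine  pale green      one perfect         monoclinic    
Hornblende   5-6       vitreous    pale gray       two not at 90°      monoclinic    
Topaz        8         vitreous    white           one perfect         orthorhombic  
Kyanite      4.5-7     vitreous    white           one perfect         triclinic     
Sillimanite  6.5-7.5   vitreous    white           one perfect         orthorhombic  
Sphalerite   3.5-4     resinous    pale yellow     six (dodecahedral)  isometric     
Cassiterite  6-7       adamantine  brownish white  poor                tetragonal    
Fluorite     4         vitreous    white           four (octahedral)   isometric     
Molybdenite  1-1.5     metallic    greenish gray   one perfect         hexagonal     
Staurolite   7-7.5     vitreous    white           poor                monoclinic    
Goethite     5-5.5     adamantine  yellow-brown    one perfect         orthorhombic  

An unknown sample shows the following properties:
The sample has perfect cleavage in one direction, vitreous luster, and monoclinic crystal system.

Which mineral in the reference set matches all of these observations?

Azurite

Perfect cleavage in one direction: narrows the field to Azurite, Talc, Malachite, Topaz, Kyanite, Sillimanite, Molybdenite, Goethite.
Vitreous luster eliminates Talc, Malachite, Molybdenite, Goethite.
Monoclinic crystal system: Azurite remains.
Azurite is the sole remaining match.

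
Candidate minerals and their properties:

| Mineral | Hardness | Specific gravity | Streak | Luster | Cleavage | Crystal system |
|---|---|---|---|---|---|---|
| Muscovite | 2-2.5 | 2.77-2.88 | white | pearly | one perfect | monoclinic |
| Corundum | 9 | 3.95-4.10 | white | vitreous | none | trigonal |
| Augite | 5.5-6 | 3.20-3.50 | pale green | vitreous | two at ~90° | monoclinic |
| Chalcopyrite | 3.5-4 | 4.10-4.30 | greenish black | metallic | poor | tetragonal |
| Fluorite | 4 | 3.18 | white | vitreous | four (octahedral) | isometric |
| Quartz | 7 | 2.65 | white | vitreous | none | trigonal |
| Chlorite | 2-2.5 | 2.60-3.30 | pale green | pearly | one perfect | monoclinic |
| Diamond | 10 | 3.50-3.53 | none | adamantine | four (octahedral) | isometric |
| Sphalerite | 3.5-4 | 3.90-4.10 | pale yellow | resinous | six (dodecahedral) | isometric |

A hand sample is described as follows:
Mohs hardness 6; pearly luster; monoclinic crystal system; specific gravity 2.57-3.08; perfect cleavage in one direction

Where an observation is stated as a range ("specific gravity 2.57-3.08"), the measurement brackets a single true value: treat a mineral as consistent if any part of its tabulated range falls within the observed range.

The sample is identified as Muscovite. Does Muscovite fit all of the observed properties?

No

Mohs hardness 6 — Muscovite has hardness 2-2.5; which does not match.
Pearly luster — consistent with Muscovite (pearly luster).
Monoclinic crystal system — consistent with Muscovite (monoclinic system).
Specific gravity 2.57-3.08 — consistent with Muscovite (SG 2.77-2.88).
Perfect cleavage in one direction — consistent with Muscovite (cleavage one perfect).
Hardness alone is enough to reject Muscovite.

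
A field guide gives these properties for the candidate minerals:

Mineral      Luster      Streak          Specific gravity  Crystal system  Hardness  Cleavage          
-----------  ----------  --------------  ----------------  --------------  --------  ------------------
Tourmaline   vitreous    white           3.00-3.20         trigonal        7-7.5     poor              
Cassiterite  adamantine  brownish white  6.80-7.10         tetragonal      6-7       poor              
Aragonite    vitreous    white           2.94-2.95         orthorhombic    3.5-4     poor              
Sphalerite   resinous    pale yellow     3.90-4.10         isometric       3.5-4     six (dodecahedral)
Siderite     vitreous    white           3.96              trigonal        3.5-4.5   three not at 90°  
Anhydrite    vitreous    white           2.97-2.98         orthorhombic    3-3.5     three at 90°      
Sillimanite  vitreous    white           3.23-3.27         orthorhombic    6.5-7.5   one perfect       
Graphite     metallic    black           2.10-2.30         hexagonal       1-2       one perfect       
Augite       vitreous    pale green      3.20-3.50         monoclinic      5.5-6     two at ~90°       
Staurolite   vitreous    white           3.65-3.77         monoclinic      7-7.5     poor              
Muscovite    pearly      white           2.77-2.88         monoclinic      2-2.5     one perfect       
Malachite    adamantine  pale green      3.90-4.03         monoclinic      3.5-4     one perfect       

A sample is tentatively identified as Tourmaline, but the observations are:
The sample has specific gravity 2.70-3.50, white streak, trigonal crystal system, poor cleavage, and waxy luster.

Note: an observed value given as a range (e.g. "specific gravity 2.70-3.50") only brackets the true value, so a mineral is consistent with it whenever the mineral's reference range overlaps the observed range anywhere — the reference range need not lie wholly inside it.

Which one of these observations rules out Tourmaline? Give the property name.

Specific gravity 2.70-3.50: Tourmaline has SG 3.00-3.20 — agrees.
White streak: Tourmaline has white streak — agrees.
Trigonal crystal system: Tourmaline has trigonal system — agrees.
Poor cleavage: Tourmaline has cleavage poor — agrees.
Waxy luster: Tourmaline has vitreous luster — inconsistent.
The luster is the one property that does not fit.

luster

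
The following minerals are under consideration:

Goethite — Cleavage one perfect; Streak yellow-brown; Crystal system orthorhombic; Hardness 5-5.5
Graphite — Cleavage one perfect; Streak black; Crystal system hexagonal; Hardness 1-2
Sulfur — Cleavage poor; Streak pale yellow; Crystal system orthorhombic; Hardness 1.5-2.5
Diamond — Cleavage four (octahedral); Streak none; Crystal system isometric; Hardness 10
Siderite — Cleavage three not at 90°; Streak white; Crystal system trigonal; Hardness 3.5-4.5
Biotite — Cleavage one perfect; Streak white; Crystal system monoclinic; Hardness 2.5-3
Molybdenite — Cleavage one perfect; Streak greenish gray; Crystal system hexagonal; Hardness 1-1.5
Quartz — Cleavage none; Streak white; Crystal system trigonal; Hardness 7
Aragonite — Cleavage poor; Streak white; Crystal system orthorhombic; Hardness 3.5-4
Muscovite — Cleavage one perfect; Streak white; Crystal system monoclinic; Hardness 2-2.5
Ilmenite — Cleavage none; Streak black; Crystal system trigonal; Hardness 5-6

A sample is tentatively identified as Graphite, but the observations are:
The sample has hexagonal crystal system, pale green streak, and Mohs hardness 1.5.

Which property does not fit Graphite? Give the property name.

Hexagonal crystal system: Graphite has hexagonal system — matches.
Pale green streak: Graphite has black streak — does not match.
Mohs hardness 1.5: Graphite has hardness 1-2 — matches.
Everything matches except the streak.

streak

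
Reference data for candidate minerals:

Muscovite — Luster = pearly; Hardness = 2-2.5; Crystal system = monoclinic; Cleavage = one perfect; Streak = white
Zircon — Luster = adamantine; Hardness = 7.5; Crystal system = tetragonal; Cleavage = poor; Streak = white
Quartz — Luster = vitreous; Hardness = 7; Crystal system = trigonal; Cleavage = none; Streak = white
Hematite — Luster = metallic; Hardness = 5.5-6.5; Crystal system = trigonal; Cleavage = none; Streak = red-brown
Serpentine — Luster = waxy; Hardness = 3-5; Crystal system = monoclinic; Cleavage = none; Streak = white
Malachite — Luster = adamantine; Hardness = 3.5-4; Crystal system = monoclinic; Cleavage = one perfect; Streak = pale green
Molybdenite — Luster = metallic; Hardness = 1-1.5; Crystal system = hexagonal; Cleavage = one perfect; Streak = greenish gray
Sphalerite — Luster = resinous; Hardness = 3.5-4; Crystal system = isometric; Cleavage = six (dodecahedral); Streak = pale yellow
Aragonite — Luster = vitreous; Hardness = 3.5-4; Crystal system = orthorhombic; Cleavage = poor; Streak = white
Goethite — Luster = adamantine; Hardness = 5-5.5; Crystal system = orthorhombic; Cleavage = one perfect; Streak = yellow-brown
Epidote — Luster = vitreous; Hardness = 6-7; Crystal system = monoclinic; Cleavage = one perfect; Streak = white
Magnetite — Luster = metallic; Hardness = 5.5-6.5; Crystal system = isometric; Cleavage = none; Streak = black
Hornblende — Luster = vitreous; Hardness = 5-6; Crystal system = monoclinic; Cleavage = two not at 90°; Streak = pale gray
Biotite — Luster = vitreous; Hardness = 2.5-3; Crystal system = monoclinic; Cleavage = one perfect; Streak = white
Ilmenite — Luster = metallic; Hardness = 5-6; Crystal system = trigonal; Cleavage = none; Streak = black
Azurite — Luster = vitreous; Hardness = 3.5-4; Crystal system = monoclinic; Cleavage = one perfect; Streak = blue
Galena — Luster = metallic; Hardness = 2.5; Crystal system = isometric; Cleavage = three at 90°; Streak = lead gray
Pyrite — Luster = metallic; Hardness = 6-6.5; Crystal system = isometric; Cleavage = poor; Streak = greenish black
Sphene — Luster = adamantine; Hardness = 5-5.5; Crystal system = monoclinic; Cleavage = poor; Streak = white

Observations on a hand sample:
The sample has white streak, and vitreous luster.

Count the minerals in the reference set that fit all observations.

White streak — only Muscovite, Zircon, Quartz, Serpentine, Aragonite, Epidote, Biotite, Sphene remain.
Vitreous luster rules out Muscovite, Zircon, Serpentine, Sphene.
Consistent with every observation: Aragonite, Biotite, Epidote, Quartz.
That is 4 minerals.

4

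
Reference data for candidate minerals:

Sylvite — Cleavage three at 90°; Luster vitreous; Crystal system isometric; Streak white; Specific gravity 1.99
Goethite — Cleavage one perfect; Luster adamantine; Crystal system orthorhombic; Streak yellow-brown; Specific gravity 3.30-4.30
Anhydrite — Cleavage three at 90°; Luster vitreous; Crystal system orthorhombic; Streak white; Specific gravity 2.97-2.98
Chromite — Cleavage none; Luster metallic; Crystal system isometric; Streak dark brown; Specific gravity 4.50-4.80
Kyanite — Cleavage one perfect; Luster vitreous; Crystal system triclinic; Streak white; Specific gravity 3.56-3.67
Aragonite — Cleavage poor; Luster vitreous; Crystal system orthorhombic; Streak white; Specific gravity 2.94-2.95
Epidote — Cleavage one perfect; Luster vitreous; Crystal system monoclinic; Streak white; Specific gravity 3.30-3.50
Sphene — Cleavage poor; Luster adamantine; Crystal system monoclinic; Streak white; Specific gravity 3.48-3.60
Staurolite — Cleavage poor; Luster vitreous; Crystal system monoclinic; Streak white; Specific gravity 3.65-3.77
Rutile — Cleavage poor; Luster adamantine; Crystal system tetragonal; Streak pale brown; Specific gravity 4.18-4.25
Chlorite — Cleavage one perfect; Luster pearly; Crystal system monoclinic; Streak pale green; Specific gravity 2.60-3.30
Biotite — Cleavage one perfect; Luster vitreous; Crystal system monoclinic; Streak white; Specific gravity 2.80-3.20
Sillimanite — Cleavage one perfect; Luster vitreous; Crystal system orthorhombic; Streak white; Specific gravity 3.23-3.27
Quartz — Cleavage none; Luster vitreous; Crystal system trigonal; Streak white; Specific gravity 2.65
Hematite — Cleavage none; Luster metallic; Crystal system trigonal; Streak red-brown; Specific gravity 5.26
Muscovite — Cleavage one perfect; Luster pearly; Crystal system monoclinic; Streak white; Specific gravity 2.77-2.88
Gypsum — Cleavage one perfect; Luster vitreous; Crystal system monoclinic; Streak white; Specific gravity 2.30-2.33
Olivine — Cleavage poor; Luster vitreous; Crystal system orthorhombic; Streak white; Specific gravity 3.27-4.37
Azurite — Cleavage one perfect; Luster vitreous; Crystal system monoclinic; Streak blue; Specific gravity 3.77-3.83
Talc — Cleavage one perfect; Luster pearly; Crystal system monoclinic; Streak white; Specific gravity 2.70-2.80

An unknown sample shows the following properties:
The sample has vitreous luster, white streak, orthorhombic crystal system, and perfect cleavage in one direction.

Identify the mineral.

Vitreous luster — Sylvite, Anhydrite, Kyanite, Aragonite, Epidote, Staurolite, Biotite, Sillimanite, Quartz, Gypsum, Olivine, Azurite remain.
White streak excludes Azurite.
Orthorhombic crystal system — leaves Anhydrite, Aragonite, Sillimanite, Olivine.
Perfect cleavage in one direction — Sillimanite remains.
Sillimanite is the sole remaining match.

Sillimanite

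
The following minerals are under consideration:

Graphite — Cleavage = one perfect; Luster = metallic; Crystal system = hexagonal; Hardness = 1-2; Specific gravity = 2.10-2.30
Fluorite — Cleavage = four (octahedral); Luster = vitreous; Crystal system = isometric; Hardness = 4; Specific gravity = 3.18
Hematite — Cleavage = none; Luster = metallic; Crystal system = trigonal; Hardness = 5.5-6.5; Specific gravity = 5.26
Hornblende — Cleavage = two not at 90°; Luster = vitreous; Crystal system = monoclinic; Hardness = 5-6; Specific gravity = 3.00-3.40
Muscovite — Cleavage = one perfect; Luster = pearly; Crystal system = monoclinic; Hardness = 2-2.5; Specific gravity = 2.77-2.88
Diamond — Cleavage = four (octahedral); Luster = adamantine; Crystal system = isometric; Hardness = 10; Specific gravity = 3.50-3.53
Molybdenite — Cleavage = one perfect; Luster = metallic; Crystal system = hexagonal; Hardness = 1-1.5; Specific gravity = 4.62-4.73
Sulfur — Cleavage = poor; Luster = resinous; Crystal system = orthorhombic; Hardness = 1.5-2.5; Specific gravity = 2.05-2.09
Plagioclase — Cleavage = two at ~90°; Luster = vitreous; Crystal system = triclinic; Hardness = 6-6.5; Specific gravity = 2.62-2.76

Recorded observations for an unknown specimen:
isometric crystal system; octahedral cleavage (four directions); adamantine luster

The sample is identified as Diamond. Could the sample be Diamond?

Yes

Isometric crystal system — is consistent with Diamond (isometric system).
Octahedral cleavage (four directions) — is consistent with Diamond (cleavage four (octahedral)).
Adamantine luster — is consistent with Diamond (adamantine luster).
All observations are consistent with the tabulated values for Diamond.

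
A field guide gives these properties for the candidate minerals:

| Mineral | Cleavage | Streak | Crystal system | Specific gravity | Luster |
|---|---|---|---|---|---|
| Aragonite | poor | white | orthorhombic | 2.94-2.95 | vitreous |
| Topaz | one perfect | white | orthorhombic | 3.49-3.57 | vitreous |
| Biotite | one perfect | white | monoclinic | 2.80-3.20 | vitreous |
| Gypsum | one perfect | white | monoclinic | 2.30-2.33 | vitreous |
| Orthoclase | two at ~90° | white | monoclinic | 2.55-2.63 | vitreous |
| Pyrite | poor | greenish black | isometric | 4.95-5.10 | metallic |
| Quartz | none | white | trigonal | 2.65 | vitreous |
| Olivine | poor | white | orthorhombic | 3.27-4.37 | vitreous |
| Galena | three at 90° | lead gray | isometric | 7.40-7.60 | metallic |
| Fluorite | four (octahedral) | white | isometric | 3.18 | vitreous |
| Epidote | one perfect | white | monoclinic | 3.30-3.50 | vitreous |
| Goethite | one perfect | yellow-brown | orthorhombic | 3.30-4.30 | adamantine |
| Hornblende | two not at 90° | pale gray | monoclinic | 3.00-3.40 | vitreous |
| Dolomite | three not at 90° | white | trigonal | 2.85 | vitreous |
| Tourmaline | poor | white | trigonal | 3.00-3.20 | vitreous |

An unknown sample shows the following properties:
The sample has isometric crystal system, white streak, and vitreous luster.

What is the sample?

Fluorite

Isometric crystal system — narrows the field to Pyrite, Galena, Fluorite.
White streak — only Fluorite remains.
Vitreous luster — consistent with all remaining minerals.
The only mineral consistent with every observation is Fluorite.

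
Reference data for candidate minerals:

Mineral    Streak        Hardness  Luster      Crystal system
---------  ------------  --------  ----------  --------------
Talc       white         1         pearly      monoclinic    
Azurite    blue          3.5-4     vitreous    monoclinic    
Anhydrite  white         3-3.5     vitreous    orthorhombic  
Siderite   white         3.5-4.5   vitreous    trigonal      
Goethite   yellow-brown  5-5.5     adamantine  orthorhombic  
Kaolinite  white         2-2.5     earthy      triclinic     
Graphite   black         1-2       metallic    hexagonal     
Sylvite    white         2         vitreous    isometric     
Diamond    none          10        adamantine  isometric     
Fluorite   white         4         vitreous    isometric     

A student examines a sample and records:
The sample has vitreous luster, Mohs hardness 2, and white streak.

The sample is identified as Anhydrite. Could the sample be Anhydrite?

Vitreous luster — fits Anhydrite (vitreous luster).
Mohs hardness 2 — Anhydrite has hardness 3-3.5; which does not match.
White streak — fits Anhydrite (white streak).
Anhydrite is excluded by the hardness.

No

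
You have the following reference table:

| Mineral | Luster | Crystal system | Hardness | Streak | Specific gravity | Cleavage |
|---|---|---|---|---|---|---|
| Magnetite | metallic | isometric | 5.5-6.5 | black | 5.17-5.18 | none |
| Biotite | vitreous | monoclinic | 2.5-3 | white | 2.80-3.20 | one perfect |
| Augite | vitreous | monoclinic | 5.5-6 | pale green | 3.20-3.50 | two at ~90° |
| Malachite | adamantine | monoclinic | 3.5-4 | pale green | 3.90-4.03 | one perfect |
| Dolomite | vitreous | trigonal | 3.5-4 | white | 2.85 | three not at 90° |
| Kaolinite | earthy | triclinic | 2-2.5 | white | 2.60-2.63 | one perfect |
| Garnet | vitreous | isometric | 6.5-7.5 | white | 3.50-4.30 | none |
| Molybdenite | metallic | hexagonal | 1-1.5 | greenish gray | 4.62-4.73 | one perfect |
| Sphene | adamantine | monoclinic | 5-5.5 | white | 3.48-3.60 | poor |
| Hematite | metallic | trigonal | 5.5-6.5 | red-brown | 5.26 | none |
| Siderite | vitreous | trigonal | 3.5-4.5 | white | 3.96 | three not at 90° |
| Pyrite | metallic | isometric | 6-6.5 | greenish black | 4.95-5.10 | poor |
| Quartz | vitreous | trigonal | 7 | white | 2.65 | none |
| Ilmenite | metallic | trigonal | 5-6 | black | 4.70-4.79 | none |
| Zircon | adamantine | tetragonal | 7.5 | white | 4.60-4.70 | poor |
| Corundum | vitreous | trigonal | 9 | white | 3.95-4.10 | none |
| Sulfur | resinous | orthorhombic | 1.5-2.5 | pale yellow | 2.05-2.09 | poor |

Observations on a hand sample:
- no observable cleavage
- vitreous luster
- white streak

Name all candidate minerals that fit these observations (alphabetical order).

Corundum, Garnet, Quartz

No observable cleavage — leaves Magnetite, Garnet, Hematite, Quartz, Ilmenite, Corundum.
Vitreous luster is inconsistent with Magnetite, Hematite, Ilmenite.
White streak — all remaining candidates fit.
Remaining candidates: Corundum, Garnet, Quartz.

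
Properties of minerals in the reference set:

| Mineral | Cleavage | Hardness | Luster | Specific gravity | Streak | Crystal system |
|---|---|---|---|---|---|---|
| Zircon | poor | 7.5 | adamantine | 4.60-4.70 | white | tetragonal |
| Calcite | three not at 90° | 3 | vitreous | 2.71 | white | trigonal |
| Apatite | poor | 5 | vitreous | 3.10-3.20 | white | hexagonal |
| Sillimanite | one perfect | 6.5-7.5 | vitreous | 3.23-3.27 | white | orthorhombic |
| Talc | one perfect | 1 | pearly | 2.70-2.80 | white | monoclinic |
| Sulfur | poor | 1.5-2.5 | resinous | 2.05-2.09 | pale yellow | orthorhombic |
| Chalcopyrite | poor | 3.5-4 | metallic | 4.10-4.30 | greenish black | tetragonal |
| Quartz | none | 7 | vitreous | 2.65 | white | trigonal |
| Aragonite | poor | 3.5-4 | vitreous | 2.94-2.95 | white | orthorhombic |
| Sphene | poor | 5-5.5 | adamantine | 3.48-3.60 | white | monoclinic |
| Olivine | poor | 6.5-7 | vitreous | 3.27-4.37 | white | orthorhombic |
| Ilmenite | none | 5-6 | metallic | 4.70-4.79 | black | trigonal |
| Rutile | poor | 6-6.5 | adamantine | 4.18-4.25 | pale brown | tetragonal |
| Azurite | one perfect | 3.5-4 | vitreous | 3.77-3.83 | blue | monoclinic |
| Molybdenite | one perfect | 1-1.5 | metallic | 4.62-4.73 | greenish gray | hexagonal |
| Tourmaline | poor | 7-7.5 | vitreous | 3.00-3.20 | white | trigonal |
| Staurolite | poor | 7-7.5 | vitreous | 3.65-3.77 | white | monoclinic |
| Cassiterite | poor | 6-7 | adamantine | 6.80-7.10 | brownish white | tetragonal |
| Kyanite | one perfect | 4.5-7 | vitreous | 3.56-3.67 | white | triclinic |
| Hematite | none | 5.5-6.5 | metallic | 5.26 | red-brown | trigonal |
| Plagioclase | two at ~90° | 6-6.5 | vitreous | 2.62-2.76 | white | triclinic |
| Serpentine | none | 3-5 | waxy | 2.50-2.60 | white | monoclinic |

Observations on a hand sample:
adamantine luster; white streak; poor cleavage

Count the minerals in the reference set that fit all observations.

Adamantine luster — narrows the field to Zircon, Sphene, Rutile, Cassiterite.
White streak excludes Rutile, Cassiterite.
Poor cleavage — consistent with all remaining minerals.
The minerals that satisfy all observations are Sphene, Zircon.
That is 2 minerals.

2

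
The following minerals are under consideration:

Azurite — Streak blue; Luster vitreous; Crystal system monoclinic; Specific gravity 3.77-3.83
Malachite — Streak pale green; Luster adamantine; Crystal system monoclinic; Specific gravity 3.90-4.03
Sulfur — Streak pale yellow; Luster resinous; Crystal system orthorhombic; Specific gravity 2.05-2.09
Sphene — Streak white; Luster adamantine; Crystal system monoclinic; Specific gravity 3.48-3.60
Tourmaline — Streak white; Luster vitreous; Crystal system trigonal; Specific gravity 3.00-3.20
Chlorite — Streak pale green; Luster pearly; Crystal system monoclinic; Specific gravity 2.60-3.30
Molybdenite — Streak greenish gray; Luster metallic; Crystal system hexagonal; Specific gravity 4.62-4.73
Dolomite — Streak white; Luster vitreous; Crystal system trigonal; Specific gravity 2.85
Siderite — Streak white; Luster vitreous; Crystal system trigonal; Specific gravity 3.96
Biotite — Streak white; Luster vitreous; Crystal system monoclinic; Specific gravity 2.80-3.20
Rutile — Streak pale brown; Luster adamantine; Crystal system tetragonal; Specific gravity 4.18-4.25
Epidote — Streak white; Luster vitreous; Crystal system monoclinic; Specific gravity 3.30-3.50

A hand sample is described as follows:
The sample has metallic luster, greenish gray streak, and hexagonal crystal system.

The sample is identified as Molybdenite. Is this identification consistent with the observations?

Metallic luster — agrees with Molybdenite (metallic luster).
Greenish gray streak — agrees with Molybdenite (greenish gray streak).
Hexagonal crystal system — agrees with Molybdenite (hexagonal system).
Nothing contradicts Molybdenite.

Yes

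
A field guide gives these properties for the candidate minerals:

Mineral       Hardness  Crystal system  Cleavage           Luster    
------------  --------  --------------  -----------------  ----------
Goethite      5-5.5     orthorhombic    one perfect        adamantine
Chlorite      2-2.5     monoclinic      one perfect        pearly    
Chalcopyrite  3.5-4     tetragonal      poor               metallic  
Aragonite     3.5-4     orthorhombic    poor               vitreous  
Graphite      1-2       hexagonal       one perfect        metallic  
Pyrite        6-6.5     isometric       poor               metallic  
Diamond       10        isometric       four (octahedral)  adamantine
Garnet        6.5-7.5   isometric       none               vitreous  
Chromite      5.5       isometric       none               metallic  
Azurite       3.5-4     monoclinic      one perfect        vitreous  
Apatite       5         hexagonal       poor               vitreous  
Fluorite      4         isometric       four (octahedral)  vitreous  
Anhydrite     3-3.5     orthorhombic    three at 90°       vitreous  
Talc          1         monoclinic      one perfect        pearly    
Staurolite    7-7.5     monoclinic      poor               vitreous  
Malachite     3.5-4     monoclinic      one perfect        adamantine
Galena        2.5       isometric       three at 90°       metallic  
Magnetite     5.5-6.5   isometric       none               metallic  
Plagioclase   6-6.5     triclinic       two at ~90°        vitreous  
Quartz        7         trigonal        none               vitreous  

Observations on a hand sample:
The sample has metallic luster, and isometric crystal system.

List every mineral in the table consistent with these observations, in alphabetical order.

Metallic luster: Chalcopyrite, Graphite, Pyrite, Chromite, Galena, Magnetite remain.
Isometric crystal system eliminates Chalcopyrite, Graphite.
The minerals that satisfy all observations are Chromite, Galena, Magnetite, Pyrite.

Chromite, Galena, Magnetite, Pyrite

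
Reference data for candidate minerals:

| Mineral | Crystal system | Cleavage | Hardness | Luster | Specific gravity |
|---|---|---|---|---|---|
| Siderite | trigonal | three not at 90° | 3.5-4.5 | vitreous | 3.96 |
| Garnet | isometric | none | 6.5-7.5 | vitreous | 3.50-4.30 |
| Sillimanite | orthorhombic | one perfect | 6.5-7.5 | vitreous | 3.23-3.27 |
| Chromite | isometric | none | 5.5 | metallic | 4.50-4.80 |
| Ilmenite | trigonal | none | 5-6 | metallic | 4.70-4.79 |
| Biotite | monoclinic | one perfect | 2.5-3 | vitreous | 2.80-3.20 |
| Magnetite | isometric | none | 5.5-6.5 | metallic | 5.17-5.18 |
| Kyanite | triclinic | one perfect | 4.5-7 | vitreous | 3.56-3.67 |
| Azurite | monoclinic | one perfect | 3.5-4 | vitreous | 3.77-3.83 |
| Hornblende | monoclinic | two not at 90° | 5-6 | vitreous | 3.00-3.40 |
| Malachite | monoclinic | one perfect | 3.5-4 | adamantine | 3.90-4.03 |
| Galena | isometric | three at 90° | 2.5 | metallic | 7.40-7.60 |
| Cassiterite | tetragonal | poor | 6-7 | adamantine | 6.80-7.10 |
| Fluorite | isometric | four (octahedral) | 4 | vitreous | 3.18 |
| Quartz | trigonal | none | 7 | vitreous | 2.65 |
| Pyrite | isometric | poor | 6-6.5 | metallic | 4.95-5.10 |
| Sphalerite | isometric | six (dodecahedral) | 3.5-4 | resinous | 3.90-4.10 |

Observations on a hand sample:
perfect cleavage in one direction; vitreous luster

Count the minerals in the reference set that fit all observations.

Perfect cleavage in one direction — narrows the field to Sillimanite, Biotite, Kyanite, Azurite, Malachite.
Vitreous luster is inconsistent with Malachite.
Consistent with every observation: Azurite, Biotite, Kyanite, Sillimanite.
That is 4 minerals.

4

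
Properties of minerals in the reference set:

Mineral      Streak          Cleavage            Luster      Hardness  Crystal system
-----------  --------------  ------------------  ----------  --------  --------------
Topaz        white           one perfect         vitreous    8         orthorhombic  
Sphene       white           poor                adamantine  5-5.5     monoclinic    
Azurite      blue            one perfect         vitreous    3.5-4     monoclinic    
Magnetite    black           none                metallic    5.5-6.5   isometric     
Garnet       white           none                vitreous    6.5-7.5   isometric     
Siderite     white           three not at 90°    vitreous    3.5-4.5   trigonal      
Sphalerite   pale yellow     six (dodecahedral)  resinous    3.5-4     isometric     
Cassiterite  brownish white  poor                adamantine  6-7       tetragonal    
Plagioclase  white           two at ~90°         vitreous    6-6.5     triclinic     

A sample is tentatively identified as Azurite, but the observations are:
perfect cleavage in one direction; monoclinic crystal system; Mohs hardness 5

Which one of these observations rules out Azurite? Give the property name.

Perfect cleavage in one direction: Azurite has cleavage one perfect — within range.
Monoclinic crystal system: Azurite has monoclinic system — within range.
Mohs hardness 5: Azurite has hardness 3.5-4 — inconsistent.
Only the hardness is inconsistent.

hardness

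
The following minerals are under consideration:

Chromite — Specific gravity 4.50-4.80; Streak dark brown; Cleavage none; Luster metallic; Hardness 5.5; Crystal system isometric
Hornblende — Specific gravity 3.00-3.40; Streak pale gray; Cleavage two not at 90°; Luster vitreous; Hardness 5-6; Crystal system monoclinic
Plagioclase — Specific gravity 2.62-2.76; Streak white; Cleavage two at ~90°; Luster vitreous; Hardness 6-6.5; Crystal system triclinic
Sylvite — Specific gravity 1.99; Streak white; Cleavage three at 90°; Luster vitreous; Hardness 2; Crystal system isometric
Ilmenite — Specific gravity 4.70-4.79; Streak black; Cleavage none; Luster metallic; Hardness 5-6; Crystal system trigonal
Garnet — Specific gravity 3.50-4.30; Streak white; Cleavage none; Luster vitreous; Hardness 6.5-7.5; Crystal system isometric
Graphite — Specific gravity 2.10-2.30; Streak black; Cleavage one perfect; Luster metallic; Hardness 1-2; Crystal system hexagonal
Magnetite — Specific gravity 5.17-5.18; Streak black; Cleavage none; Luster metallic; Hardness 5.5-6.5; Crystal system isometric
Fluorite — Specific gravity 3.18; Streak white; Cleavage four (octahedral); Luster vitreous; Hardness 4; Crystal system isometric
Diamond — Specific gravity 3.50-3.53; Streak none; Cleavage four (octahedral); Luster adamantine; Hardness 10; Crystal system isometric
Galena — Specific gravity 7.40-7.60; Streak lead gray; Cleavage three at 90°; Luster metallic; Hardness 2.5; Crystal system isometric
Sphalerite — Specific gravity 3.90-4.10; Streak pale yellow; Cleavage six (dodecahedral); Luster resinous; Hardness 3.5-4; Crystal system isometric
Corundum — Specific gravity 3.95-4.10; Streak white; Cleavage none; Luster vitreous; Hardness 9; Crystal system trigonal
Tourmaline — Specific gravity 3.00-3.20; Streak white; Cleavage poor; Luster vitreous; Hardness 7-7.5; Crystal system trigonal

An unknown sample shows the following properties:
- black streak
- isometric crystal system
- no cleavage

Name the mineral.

Magnetite

Black streak — only Ilmenite, Graphite, Magnetite remain.
Isometric crystal system — Magnetite remains.
No cleavage — consistent with all remaining minerals.
Magnetite is the sole remaining match.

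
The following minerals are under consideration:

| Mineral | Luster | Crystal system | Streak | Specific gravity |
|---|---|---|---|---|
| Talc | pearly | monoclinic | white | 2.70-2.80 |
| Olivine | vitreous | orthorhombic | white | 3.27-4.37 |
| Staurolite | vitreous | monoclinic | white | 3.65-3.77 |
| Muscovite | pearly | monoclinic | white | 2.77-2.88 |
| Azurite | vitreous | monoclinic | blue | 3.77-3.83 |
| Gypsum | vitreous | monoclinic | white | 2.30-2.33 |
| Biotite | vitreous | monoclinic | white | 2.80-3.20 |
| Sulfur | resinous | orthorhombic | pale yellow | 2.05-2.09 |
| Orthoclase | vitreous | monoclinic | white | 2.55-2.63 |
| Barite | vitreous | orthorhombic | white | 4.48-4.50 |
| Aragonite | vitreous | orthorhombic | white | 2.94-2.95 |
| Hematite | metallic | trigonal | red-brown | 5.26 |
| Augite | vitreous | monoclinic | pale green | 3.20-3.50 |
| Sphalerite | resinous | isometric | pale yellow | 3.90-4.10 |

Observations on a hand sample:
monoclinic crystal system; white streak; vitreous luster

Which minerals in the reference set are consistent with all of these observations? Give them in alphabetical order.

Biotite, Gypsum, Orthoclase, Staurolite

Monoclinic crystal system is inconsistent with Olivine, Sulfur, Barite, Aragonite, Hematite, Sphalerite.
White streak rules out Azurite, Augite.
Vitreous luster eliminates Talc, Muscovite.
Consistent with every observation: Biotite, Gypsum, Orthoclase, Staurolite.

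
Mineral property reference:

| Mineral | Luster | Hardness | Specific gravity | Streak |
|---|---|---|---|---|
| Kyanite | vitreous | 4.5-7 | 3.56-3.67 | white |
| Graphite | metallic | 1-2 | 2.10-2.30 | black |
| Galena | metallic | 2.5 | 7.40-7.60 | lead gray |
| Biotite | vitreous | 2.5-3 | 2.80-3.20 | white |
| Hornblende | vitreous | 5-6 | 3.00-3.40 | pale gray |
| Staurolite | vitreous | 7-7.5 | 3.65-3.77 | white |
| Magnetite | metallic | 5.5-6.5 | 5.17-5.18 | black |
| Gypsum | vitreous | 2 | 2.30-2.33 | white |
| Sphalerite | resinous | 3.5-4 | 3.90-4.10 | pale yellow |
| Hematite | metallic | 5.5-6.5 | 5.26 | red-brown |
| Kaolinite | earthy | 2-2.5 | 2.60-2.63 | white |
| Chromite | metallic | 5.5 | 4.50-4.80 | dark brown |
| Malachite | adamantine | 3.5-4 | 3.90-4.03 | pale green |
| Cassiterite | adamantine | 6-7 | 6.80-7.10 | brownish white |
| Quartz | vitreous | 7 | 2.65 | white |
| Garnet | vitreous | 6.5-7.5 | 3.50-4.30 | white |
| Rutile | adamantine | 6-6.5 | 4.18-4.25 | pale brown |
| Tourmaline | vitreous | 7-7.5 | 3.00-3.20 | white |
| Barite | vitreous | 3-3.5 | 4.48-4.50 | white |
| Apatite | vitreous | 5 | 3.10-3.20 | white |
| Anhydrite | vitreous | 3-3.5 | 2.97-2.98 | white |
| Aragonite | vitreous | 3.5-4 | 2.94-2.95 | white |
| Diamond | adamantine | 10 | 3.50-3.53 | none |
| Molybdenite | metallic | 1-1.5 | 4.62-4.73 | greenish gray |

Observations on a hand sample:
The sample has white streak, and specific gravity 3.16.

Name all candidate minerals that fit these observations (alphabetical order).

Apatite, Biotite, Tourmaline

White streak: narrows the field to Kyanite, Biotite, Staurolite, Gypsum, Kaolinite, Quartz, Garnet, Tourmaline, Barite, Apatite, Anhydrite, Aragonite.
Specific gravity 3.16: only Biotite, Tourmaline, Apatite remain.
The minerals that satisfy all observations are Apatite, Biotite, Tourmaline.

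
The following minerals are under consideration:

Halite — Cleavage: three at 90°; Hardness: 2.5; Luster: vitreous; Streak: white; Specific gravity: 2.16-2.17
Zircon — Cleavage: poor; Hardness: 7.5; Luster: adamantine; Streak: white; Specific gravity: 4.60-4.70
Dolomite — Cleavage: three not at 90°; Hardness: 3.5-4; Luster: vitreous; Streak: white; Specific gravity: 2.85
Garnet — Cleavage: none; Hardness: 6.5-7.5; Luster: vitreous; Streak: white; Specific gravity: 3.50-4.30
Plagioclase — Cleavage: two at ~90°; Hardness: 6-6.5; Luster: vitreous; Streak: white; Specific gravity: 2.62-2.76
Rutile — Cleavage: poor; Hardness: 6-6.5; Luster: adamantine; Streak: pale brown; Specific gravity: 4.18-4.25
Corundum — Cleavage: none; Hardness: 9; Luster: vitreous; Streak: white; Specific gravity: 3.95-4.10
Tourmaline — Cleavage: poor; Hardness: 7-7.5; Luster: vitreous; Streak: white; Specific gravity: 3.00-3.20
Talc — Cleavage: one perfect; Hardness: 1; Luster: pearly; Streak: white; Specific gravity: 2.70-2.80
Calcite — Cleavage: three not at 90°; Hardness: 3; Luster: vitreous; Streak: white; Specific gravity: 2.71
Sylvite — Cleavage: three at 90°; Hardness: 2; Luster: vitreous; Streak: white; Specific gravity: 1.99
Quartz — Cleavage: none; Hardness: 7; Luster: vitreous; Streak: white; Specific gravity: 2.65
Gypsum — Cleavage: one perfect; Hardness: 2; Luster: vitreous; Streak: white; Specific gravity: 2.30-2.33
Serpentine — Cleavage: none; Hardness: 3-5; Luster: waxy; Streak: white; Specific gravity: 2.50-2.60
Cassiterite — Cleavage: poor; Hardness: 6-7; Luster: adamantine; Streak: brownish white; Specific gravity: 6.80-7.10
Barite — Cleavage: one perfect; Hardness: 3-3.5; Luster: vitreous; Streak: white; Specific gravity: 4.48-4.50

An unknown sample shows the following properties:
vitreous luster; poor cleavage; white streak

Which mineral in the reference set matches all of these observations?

Vitreous luster excludes Zircon, Rutile, Talc, Serpentine, Cassiterite.
Poor cleavage — leaves Tourmaline.
White streak — every remaining candidate is consistent.
Tourmaline is the sole remaining match.

Tourmaline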